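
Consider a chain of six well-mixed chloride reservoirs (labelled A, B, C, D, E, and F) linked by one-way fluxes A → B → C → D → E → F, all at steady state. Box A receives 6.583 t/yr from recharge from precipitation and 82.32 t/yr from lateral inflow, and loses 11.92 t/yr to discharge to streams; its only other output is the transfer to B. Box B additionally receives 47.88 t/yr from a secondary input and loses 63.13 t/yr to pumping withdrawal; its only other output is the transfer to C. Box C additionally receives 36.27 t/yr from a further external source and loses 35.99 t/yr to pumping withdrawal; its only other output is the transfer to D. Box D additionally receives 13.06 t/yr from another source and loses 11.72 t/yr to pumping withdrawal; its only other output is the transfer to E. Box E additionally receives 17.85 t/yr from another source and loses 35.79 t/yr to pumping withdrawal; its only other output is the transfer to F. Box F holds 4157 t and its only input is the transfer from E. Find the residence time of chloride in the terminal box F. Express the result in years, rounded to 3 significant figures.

91.5 yr

Box A: F(A→B) = (6.583 + 82.32) − 11.92 = 76.983 t/yr.
Box B: F(B→C) = (76.983 + 47.88) − 63.13 = 61.733 t/yr.
Box C: F(C→D) = (61.733 + 36.27) − 35.99 = 62.013 t/yr.
Box D: F(D→E) = (62.013 + 13.06) − 11.72 = 63.353 t/yr.
Box E: F(E→F) = (63.353 + 17.85) − 35.79 = 45.413 t/yr.
Box F throughput = its input = 45.413 t/yr; τ = 4157 / 45.413 = 91.54 yr.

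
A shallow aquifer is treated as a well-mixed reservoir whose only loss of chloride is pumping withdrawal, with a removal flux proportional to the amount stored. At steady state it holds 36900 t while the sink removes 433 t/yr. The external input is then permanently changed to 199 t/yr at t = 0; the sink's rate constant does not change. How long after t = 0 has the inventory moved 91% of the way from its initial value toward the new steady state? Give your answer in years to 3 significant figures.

τ = M₀/F₀ = 36900/433 = 85.22 yr.
The remaining gap fraction is e^(−t/τ); 91% covered ⇒ e^(−t/τ) = 0.0900.
t = −τ ln(0.0900) = 85.22 × 2.408 = 205.2 yr.

205 yr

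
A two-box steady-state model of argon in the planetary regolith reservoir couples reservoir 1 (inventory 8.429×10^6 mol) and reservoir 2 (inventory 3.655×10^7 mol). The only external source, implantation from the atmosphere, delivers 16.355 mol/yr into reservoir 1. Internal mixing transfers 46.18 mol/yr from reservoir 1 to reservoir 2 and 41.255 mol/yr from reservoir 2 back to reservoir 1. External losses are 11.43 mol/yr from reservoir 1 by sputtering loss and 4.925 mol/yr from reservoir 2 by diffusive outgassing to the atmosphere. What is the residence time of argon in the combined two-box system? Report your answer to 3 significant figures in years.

2.75×10^6 yr

Treat the two boxes together as one reservoir: the mixing fluxes between them are internal recycling, so τ = ΣM / Σ(external losses).
M_total = 8.429×10^6 + 3.655×10^7 = 4.4979×10^7 mol.
ΣF_external_out = 11.43 + 4.925 = 16.355 mol/yr.
τ = M_total / ΣF_ext = 4.4979×10^7 / 16.355 = 2.750×10^6 yr.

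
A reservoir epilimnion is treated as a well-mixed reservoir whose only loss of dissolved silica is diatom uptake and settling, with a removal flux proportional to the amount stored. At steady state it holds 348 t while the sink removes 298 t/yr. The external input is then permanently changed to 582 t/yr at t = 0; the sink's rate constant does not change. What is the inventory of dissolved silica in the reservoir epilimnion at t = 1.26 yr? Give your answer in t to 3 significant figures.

The sink rate constant is k = F₀/M₀ = 298/348 = 0.8563 yr⁻¹.
Solving dM/dt = F₁ − kM with M(0) = M₀ gives M(t) = F₁/k + (M₀ − F₁/k)·e^(−kt).
F₁/k = 582/0.8563 = 679.65 t; kt = 0.8563 × 1.26 = 1.079, e^(−kt) = 0.3399.
M(1.26) = 679.65 + (348 − 679.65) × 0.3399 = 679.65 − 112.7 = 566.91 t.

567 t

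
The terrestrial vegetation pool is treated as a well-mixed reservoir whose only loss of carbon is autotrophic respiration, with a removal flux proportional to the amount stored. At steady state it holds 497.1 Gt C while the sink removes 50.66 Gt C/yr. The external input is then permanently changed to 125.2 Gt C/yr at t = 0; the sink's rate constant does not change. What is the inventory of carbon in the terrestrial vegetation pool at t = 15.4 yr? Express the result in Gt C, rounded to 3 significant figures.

Residence time τ = M₀/F₀ = 9.812 yr. The eventual steady state is M_∞ = M₀·(F₁/F₀) = 497.1 × 125.2/50.66 = 1228.5 Gt C.
The anomaly ΔM(t) = M(t) − M_∞ decays as ΔM₀·e^(−t/τ) with ΔM₀ = 497.1 − 1228.5 = −731.4 Gt C.
At t = 15.4 yr, e^(−t/τ) = e^(−1.569) = 0.2082, so ΔM = −152.3 Gt C and M = 1228.5 − 152.3 = 1076.3 Gt C.

1080 Gt C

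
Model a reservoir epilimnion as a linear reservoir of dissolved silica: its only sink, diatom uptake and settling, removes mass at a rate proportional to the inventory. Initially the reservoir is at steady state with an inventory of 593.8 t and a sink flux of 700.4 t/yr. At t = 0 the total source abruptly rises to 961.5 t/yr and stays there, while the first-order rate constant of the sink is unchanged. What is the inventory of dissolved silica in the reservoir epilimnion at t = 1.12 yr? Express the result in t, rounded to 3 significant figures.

τ = M₀/F₀ = 593.8/700.4 = 0.8478 yr; rate constant k = 1/τ.
New steady state M_∞ = F₁/k = F₁·τ = 961.5 × 0.8478 = 815.16 t.
M(t) = M_∞ + (M₀ − M_∞)·e^(−t/τ); t/τ = 1.12/0.8478 = 1.321, so e^(−t/τ) = 0.2669.
M(t) = 815.16 − 221.4 × 0.2669 = 756.09 t.

756 t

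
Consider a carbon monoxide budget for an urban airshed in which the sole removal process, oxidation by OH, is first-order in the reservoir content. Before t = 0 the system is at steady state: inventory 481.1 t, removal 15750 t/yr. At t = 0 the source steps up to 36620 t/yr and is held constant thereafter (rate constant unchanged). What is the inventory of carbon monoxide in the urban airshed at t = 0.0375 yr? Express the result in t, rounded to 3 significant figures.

τ = M₀/F₀ = 481.1/15750 = 0.03055 yr; rate constant k = 1/τ.
New steady state M_∞ = F₁/k = F₁·τ = 36620 × 0.03055 = 1118.6 t.
M(t) = M_∞ + (M₀ − M_∞)·e^(−t/τ); t/τ = 0.0375/0.03055 = 1.228, so e^(−t/τ) = 0.2930.
M(t) = 1118.6 − 637.5 × 0.2930 = 931.82 t.

932 t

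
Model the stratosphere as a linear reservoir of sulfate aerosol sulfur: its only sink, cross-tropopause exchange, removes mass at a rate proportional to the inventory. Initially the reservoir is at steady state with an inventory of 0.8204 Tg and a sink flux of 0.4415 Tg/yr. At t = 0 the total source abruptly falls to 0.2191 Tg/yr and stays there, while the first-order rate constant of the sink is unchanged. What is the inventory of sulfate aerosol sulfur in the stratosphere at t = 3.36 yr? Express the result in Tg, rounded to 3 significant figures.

τ = M₀/F₀ = 0.8204/0.4415 = 1.858 yr; rate constant k = 1/τ.
New steady state M_∞ = F₁/k = F₁·τ = 0.2191 × 1.858 = 0.40713 Tg.
M(t) = M_∞ + (M₀ − M_∞)·e^(−t/τ); t/τ = 3.36/1.858 = 1.808, so e^(−t/τ) = 0.1640.
M(t) = 0.40713 + 0.4133 × 0.1640 = 0.47489 Tg.

0.475 Tg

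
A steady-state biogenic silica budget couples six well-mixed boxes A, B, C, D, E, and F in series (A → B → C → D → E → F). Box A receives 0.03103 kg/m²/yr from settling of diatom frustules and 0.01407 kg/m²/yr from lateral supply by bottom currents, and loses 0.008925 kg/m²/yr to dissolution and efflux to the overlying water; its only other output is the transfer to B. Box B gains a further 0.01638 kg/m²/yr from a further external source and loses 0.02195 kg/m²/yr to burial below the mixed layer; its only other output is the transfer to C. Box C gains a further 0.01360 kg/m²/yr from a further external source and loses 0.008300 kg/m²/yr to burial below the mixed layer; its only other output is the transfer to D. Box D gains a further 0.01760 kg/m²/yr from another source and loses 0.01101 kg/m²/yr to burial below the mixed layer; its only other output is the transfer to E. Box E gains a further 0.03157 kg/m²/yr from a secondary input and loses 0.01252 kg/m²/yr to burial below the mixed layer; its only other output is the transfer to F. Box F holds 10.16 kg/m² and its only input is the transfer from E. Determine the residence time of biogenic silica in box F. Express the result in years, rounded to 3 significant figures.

165 yr

Box A: F(A→B) = (0.03103 + 0.01407) − 0.008925 = 0.036175 kg/m²/yr.
Box B: F(B→C) = (0.036175 + 0.01638) − 0.02195 = 0.030605 kg/m²/yr.
Box C: F(C→D) = (0.030605 + 0.01360) − 0.008300 = 0.035905 kg/m²/yr.
Box D: F(D→E) = (0.035905 + 0.01760) − 0.01101 = 0.042495 kg/m²/yr.
Box E: F(E→F) = (0.042495 + 0.03157) − 0.01252 = 0.061545 kg/m²/yr.
Box F throughput = its input = 0.061545 kg/m²/yr; τ = 10.16 / 0.061545 = 165.1 yr.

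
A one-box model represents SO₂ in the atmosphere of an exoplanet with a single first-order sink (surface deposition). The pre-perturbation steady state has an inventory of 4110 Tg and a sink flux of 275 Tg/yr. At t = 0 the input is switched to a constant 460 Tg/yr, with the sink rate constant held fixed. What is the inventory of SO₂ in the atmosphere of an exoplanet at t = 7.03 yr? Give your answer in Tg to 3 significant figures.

5150 Tg

Residence time τ = M₀/F₀ = 14.95 yr. The eventual steady state is M_∞ = M₀·(F₁/F₀) = 4110 × 460/275 = 6874.9 Tg.
The anomaly ΔM(t) = M(t) − M_∞ decays as ΔM₀·e^(−t/τ) with ΔM₀ = 4110 − 6874.9 = −2765 Tg.
At t = 7.03 yr, e^(−t/τ) = e^(−0.4704) = 0.6248, so ΔM = −1727 Tg and M = 6874.9 − 1727 = 5147.5 Tg.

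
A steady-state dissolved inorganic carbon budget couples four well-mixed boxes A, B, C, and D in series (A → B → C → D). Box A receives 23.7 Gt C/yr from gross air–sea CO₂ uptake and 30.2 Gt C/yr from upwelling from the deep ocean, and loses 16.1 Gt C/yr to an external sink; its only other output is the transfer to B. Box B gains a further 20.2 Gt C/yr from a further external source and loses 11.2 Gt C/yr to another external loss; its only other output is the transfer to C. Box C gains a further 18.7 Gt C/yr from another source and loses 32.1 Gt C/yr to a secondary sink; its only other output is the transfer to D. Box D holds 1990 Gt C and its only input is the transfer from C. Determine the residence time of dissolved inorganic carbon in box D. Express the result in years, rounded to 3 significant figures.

59.6 yr

Box A: F(A→B) = (23.7 + 30.2) − 16.1 = 37.800 Gt C/yr.
Box B: F(B→C) = (37.800 + 20.2) − 11.2 = 46.800 Gt C/yr.
Box C: F(C→D) = (46.800 + 18.7) − 32.1 = 33.400 Gt C/yr.
Box D throughput = its input = 33.400 Gt C/yr; τ = 1990 / 33.400 = 59.58 yr.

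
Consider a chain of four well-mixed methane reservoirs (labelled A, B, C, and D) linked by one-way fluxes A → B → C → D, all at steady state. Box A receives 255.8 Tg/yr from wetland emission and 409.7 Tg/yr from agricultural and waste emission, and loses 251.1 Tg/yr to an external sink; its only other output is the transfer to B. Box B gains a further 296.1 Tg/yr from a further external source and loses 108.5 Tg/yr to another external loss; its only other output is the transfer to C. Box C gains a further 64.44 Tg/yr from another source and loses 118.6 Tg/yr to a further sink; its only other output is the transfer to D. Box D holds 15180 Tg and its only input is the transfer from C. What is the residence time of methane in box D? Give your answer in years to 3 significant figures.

Box A: F(A→B) = (255.8 + 409.7) − 251.1 = 414.40 Tg/yr.
Box B: F(B→C) = (414.40 + 296.1) − 108.5 = 602.00 Tg/yr.
Box C: F(C→D) = (602.00 + 64.44) − 118.6 = 547.84 Tg/yr.
Box D throughput = its input = 547.84 Tg/yr; τ = 15180 / 547.84 = 27.71 yr.

27.7 yr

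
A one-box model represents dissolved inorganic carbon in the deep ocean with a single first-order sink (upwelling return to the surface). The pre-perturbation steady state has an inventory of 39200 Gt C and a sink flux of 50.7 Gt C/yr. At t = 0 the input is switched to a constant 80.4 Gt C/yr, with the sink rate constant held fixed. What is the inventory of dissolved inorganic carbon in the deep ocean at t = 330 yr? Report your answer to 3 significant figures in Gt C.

47200 Gt C

τ = M₀/F₀ = 39200/50.7 = 773.2 yr; rate constant k = 1/τ.
New steady state M_∞ = F₁/k = F₁·τ = 80.4 × 773.2 = 62163 Gt C.
M(t) = M_∞ + (M₀ − M_∞)·e^(−t/τ); t/τ = 330/773.2 = 0.4268, so e^(−t/τ) = 0.6526.
M(t) = 62163 − 22960 × 0.6526 = 47178 Gt C.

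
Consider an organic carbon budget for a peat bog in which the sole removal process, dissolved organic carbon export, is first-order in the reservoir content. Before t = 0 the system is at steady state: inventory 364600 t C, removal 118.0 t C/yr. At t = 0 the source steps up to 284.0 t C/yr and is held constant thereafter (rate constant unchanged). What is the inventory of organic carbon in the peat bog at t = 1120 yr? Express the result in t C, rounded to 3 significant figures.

521000 t C

Residence time τ = M₀/F₀ = 3090 yr. The eventual steady state is M_∞ = M₀·(F₁/F₀) = 364600 × 284.0/118.0 = 877510 t C.
The anomaly ΔM(t) = M(t) − M_∞ decays as ΔM₀·e^(−t/τ) with ΔM₀ = 364600 − 877510 = −512900 t C.
At t = 1120 yr, e^(−t/τ) = e^(−0.3625) = 0.6959, so ΔM = −357000 t C and M = 877510 − 357000 = 520550 t C.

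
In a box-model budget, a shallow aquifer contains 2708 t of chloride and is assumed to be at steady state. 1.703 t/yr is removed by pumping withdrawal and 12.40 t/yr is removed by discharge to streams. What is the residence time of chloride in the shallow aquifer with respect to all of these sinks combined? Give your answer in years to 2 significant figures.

Total removal flux = 1.703 + 12.40 = 14.103 t/yr.
τ = M / ΣF_out = 2708 / 14.103 = 192.0 yr.

190 yr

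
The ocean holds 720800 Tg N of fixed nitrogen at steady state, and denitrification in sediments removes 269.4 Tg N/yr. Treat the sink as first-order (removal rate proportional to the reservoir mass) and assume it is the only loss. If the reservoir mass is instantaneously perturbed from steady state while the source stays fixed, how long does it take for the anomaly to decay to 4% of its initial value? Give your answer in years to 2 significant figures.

8600 yr

For a linear reservoir the anomaly decays as exp(−t/τ) with τ = M/F = 720800/269.4 = 2676 yr.
exp(−t/τ) = 0.04 ⇒ t = −τ ln(0.04) = 2676 × 3.219 = 8612 yr.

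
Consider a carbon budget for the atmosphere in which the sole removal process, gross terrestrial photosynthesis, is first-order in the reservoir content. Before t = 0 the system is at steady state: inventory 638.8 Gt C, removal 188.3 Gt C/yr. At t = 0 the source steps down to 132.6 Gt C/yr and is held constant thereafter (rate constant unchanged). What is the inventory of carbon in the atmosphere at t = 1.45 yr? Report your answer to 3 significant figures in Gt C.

Residence time τ = M₀/F₀ = 3.392 yr. The eventual steady state is M_∞ = M₀·(F₁/F₀) = 638.8 × 132.6/188.3 = 449.84 Gt C.
The anomaly ΔM(t) = M(t) − M_∞ decays as ΔM₀·e^(−t/τ) with ΔM₀ = 638.8 − 449.84 = 189.0 Gt C.
At t = 1.45 yr, e^(−t/τ) = e^(−0.4274) = 0.6522, so ΔM = 123.2 Gt C and M = 449.84 + 123.2 = 573.08 Gt C.

573 Gt C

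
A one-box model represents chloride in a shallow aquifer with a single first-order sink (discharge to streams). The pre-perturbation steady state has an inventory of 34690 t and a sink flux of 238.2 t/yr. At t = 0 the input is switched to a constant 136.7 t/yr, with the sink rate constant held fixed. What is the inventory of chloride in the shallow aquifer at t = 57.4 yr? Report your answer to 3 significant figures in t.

τ = M₀/F₀ = 34690/238.2 = 145.6 yr; rate constant k = 1/τ.
New steady state M_∞ = F₁/k = F₁·τ = 136.7 × 145.6 = 19908 t.
M(t) = M_∞ + (M₀ − M_∞)·e^(−t/τ); t/τ = 57.4/145.6 = 0.3941, so e^(−t/τ) = 0.6743.
M(t) = 19908 + 14780 × 0.6743 = 29875 t.

29900 t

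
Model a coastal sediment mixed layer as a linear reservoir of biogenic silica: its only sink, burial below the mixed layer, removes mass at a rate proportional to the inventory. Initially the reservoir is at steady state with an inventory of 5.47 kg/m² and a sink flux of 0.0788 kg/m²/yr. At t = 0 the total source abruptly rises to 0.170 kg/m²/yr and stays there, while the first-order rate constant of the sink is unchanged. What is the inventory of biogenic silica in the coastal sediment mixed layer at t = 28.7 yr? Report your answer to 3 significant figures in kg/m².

7.61 kg/m²

The sink rate constant is k = F₀/M₀ = 0.0788/5.47 = 0.01441 yr⁻¹.
Solving dM/dt = F₁ − kM with M(0) = M₀ gives M(t) = F₁/k + (M₀ − F₁/k)·e^(−kt).
F₁/k = 0.170/0.01441 = 11.801 kg/m²; kt = 0.01441 × 28.7 = 0.4134, e^(−kt) = 0.6614.
M(28.7) = 11.801 + (5.47 − 11.801) × 0.6614 = 11.801 − 4.187 = 7.6138 kg/m².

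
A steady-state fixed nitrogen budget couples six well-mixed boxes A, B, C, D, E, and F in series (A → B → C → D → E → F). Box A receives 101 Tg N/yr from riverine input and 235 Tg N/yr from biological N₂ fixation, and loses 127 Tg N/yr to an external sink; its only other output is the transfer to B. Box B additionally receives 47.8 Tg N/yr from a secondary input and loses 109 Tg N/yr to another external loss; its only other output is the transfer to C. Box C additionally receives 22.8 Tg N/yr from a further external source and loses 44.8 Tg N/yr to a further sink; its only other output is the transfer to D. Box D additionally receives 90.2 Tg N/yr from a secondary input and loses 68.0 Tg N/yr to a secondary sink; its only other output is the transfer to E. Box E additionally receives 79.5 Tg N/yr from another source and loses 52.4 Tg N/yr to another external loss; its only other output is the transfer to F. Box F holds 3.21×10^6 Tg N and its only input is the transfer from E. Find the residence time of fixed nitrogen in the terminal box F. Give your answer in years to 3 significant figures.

18300 yr

Box A: F(A→B) = (101 + 235) − 127 = 209.00 Tg N/yr.
Box B: F(B→C) = (209.00 + 47.8) − 109 = 147.80 Tg N/yr.
Box C: F(C→D) = (147.80 + 22.8) − 44.8 = 125.80 Tg N/yr.
Box D: F(D→E) = (125.80 + 90.2) − 68.0 = 148.00 Tg N/yr.
Box E: F(E→F) = (148.00 + 79.5) − 52.4 = 175.10 Tg N/yr.
Box F throughput = its input = 175.10 Tg N/yr; τ = 3.21×10^6 / 175.10 = 18330 yr.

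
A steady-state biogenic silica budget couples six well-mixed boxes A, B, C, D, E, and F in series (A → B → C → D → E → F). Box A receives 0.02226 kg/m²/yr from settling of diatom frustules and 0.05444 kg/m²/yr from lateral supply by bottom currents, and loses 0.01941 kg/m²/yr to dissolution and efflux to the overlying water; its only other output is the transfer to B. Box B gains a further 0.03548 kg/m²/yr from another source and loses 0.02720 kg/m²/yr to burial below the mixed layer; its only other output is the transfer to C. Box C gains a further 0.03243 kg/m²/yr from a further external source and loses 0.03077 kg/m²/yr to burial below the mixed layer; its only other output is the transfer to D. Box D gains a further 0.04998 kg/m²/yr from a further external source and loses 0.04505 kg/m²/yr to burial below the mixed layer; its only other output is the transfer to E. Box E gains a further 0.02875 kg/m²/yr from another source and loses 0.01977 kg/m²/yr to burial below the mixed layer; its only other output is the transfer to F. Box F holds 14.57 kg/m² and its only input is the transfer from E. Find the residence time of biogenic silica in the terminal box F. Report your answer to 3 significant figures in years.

Box A: F(A→B) = (0.02226 + 0.05444) − 0.01941 = 0.057290 kg/m²/yr.
Box B: F(B→C) = (0.057290 + 0.03548) − 0.02720 = 0.065570 kg/m²/yr.
Box C: F(C→D) = (0.065570 + 0.03243) − 0.03077 = 0.067230 kg/m²/yr.
Box D: F(D→E) = (0.067230 + 0.04998) − 0.04505 = 0.072160 kg/m²/yr.
Box E: F(E→F) = (0.072160 + 0.02875) − 0.01977 = 0.081140 kg/m²/yr.
Box F throughput = its input = 0.081140 kg/m²/yr; τ = 14.57 / 0.081140 = 179.6 yr.

180 yr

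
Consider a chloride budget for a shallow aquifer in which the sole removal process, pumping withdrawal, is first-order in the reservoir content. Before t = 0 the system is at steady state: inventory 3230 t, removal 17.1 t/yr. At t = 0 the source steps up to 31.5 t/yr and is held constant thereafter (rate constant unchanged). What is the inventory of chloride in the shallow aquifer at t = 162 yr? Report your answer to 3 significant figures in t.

The sink rate constant is k = F₀/M₀ = 17.1/3230 = 0.005294 yr⁻¹.
Solving dM/dt = F₁ − kM with M(0) = M₀ gives M(t) = F₁/k + (M₀ − F₁/k)·e^(−kt).
F₁/k = 31.5/0.005294 = 5950.0 t; kt = 0.005294 × 162 = 0.8576, e^(−kt) = 0.4242.
M(162) = 5950.0 + (3230 − 5950.0) × 0.4242 = 5950.0 − 1154 = 4796.3 t.

4800 t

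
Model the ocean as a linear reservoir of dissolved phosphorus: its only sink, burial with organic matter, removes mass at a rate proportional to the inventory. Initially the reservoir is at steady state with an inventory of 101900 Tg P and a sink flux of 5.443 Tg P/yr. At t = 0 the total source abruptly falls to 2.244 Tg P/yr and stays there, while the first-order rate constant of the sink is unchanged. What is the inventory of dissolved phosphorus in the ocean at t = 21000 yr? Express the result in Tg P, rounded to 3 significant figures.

τ = M₀/F₀ = 101900/5.443 = 18720 yr; rate constant k = 1/τ.
New steady state M_∞ = F₁/k = F₁·τ = 2.244 × 18720 = 42011 Tg P.
M(t) = M_∞ + (M₀ − M_∞)·e^(−t/τ); t/τ = 21000/18720 = 1.122, so e^(−t/τ) = 0.3257.
M(t) = 42011 + 59890 × 0.3257 = 61518 Tg P.

61500 Tg P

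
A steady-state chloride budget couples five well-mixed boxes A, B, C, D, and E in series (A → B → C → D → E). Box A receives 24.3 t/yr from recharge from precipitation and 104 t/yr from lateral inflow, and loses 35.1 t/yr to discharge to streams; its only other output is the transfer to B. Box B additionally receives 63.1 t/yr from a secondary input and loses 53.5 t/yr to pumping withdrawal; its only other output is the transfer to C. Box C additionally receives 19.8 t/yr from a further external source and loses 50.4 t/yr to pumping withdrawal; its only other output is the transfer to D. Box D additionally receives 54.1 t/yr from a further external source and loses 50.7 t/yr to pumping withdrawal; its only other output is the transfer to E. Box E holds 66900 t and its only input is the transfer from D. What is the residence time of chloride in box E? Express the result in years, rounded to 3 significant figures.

Box A: F(A→B) = (24.3 + 104) − 35.1 = 93.200 t/yr.
Box B: F(B→C) = (93.200 + 63.1) − 53.5 = 102.80 t/yr.
Box C: F(C→D) = (102.80 + 19.8) − 50.4 = 72.200 t/yr.
Box D: F(D→E) = (72.200 + 54.1) − 50.7 = 75.600 t/yr.
Box E throughput = its input = 75.600 t/yr; τ = 66900 / 75.600 = 884.9 yr.

885 yr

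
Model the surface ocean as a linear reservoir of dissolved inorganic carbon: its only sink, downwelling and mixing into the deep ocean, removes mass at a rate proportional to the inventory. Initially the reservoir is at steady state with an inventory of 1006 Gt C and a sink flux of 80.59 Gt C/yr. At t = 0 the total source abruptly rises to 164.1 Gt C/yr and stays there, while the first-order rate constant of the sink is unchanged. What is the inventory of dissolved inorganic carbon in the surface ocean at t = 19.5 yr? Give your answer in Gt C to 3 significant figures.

τ = M₀/F₀ = 1006/80.59 = 12.48 yr; rate constant k = 1/τ.
New steady state M_∞ = F₁/k = F₁·τ = 164.1 × 12.48 = 2048.5 Gt C.
M(t) = M_∞ + (M₀ − M_∞)·e^(−t/τ); t/τ = 19.5/12.48 = 1.562, so e^(−t/τ) = 0.2097.
M(t) = 2048.5 − 1042 × 0.2097 = 1829.9 Gt C.

1830 Gt C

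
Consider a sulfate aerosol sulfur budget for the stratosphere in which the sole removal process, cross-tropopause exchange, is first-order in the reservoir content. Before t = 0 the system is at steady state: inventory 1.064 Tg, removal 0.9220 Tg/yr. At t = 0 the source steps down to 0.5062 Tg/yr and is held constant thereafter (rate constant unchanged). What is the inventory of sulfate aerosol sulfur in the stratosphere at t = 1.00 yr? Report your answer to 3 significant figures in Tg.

0.786 Tg

τ = M₀/F₀ = 1.064/0.9220 = 1.154 yr; rate constant k = 1/τ.
New steady state M_∞ = F₁/k = F₁·τ = 0.5062 × 1.154 = 0.58416 Tg.
M(t) = M_∞ + (M₀ − M_∞)·e^(−t/τ); t/τ = 1.00/1.154 = 0.8665, so e^(−t/τ) = 0.4204.
M(t) = 0.58416 + 0.4798 × 0.4204 = 0.78589 Tg.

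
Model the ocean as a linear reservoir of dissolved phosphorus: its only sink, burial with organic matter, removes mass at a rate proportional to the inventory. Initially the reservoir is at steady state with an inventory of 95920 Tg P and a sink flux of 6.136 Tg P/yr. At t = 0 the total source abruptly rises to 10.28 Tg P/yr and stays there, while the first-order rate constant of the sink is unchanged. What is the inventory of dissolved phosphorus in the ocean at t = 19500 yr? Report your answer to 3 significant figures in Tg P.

τ = M₀/F₀ = 95920/6.136 = 15630 yr; rate constant k = 1/τ.
New steady state M_∞ = F₁/k = F₁·τ = 10.28 × 15630 = 160700 Tg P.
M(t) = M_∞ + (M₀ − M_∞)·e^(−t/τ); t/τ = 19500/15630 = 1.247, so e^(−t/τ) = 0.2872.
M(t) = 160700 − 64780 × 0.2872 = 142090 Tg P.

142000 Tg P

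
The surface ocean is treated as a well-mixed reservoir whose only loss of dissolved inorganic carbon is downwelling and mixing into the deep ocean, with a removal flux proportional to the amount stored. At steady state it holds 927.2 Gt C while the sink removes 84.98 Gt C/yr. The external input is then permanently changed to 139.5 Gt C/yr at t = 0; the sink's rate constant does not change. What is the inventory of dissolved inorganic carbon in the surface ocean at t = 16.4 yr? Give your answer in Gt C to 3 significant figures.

1390 Gt C

Residence time τ = M₀/F₀ = 10.91 yr. The eventual steady state is M_∞ = M₀·(F₁/F₀) = 927.2 × 139.5/84.98 = 1522.1 Gt C.
The anomaly ΔM(t) = M(t) − M_∞ decays as ΔM₀·e^(−t/τ) with ΔM₀ = 927.2 − 1522.1 = −594.9 Gt C.
At t = 16.4 yr, e^(−t/τ) = e^(−1.503) = 0.2224, so ΔM = −132.3 Gt C and M = 1522.1 − 132.3 = 1389.7 Gt C.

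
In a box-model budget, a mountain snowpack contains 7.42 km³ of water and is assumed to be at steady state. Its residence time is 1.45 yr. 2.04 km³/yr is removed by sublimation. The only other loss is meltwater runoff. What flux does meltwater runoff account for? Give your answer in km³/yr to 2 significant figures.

3.1 km³/yr

Total removal F = M/τ = 7.42 / 1.45 = 5.117 km³/yr.
Meltwater runoff = F − (2.04) = 5.117 − 2.040 = 3.077 km³/yr.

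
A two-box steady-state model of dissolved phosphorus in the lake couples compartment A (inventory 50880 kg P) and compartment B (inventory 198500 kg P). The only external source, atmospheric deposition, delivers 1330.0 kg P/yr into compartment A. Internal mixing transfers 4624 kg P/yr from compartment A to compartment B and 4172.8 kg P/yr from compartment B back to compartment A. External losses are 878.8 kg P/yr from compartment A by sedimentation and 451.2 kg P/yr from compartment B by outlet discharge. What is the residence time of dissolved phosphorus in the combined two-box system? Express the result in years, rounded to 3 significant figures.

For the system as a whole, the A↔B exchange is internal and contributes nothing to the throughput; only the external sinks remove mass.
M_total = 50880 + 198500 = 249380 kg P.
ΣF_external_out = 878.8 + 451.2 = 1330.0 kg P/yr.
τ = M_total / ΣF_ext = 249380 / 1330.0 = 187.5 yr.

188 yr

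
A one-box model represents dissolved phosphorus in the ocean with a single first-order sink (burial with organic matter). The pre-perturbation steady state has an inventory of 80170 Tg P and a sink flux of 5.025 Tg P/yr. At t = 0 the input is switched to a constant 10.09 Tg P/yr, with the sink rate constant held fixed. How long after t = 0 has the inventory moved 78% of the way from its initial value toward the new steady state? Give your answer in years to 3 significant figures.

24200 yr

τ = M₀/F₀ = 80170/5.025 = 15950 yr.
The remaining gap fraction is e^(−t/τ); 78% covered ⇒ e^(−t/τ) = 0.220.
t = −τ ln(0.220) = 15950 × 1.514 = 24160 yr.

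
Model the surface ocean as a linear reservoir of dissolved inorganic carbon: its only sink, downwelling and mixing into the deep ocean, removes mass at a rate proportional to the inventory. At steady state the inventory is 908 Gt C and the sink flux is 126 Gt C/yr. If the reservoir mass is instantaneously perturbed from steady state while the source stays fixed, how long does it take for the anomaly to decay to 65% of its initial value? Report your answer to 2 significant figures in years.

3.1 yr

For a linear reservoir the anomaly decays as exp(−t/τ) with τ = M/F = 908/126 = 7.206 yr.
exp(−t/τ) = 0.65 ⇒ t = −τ ln(0.65) = 7.206 × 0.4308 = 3.104 yr.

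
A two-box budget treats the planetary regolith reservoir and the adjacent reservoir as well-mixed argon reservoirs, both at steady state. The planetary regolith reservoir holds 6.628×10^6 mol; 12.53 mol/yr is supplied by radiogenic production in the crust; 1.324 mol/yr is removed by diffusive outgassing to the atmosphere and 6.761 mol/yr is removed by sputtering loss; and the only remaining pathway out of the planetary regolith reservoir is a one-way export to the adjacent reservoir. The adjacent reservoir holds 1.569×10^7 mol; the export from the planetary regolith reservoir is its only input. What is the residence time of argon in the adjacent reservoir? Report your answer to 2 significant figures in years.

Balance the planetary regolith reservoir: ΣF_in = 12.530 mol/yr.
Export to the adjacent reservoir = ΣF_in − (1.324 + 6.761) = 4.4450 mol/yr.
At steady state the output of the adjacent reservoir equals its input, 4.4450 mol/yr.
τ = M / F = 1.569×10^7 / 4.4450 = 3.530×10^6 yr.

3.5×10^6 yr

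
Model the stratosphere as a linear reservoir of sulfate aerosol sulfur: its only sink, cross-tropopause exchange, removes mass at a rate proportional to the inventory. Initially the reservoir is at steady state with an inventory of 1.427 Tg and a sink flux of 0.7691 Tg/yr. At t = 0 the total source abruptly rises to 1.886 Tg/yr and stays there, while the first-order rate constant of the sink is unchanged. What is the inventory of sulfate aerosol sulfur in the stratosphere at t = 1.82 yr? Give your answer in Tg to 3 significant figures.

τ = M₀/F₀ = 1.427/0.7691 = 1.855 yr; rate constant k = 1/τ.
New steady state M_∞ = F₁/k = F₁·τ = 1.886 × 1.855 = 3.4993 Tg.
M(t) = M_∞ + (M₀ − M_∞)·e^(−t/τ); t/τ = 1.82/1.855 = 0.9809, so e^(−t/τ) = 0.3750.
M(t) = 3.4993 − 2.072 × 0.3750 = 2.7223 Tg.

2.72 Tg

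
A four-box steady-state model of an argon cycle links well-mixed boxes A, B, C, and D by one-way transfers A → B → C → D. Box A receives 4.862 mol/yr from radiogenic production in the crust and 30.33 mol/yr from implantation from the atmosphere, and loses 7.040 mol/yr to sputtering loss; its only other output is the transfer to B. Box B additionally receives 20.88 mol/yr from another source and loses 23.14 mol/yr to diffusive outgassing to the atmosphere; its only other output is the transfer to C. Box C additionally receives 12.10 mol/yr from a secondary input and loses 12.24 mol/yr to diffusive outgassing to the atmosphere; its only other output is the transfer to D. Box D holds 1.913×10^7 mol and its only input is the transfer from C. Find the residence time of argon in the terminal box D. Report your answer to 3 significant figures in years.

Box A: F(A→B) = (4.862 + 30.33) − 7.040 = 28.152 mol/yr.
Box B: F(B→C) = (28.152 + 20.88) − 23.14 = 25.892 mol/yr.
Box C: F(C→D) = (25.892 + 12.10) − 12.24 = 25.752 mol/yr.
Box D throughput = its input = 25.752 mol/yr; τ = 1.913×10^7 / 25.752 = 742900 yr.

743000 yr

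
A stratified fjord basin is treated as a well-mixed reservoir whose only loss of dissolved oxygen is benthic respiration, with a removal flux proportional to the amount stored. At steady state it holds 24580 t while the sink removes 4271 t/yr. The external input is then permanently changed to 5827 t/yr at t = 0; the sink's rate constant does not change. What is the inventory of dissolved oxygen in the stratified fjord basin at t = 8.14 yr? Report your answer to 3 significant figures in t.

Residence time τ = M₀/F₀ = 5.755 yr. The eventual steady state is M_∞ = M₀·(F₁/F₀) = 24580 × 5827/4271 = 33535 t.
The anomaly ΔM(t) = M(t) − M_∞ decays as ΔM₀·e^(−t/τ) with ΔM₀ = 24580 − 33535 = −8955 t.
At t = 8.14 yr, e^(−t/τ) = e^(−1.414) = 0.2431, so ΔM = −2177 t and M = 33535 − 2177 = 31358 t.

31400 t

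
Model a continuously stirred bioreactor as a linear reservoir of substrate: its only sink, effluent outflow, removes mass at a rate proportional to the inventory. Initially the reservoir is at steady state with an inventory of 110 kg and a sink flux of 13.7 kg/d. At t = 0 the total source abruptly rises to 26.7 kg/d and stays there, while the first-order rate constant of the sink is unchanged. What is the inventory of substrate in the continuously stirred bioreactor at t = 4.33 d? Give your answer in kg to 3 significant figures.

τ = M₀/F₀ = 110/13.7 = 8.029 d; rate constant k = 1/τ.
New steady state M_∞ = F₁/k = F₁·τ = 26.7 × 8.029 = 214.38 kg.
M(t) = M_∞ + (M₀ − M_∞)·e^(−t/τ); t/τ = 4.33/8.029 = 0.5393, so e^(−t/τ) = 0.5832.
M(t) = 214.38 − 104.4 × 0.5832 = 153.51 kg.

154 kg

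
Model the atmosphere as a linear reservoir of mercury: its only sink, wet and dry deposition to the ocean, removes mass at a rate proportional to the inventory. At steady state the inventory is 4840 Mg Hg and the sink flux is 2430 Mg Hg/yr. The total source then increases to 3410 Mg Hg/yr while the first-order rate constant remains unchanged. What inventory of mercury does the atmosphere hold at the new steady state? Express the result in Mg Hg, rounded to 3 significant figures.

6790 Mg Hg

Rate constant k = F/M = 2430 / 4840 = 0.5021 yr⁻¹.
At the new steady state, source = k·M_new ⇒ M_new = 3410 / 0.5021 = 6792 Mg Hg.
(Equivalently M_new = M × F_new/F_old = 4840 × 3410/2430.)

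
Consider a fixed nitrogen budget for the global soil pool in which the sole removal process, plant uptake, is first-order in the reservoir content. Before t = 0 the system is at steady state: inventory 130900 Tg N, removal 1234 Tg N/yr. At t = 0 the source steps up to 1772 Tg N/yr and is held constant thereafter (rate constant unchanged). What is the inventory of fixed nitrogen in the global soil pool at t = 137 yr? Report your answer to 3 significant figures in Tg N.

The sink rate constant is k = F₀/M₀ = 1234/130900 = 0.009427 yr⁻¹.
Solving dM/dt = F₁ − kM with M(0) = M₀ gives M(t) = F₁/k + (M₀ − F₁/k)·e^(−kt).
F₁/k = 1772/0.009427 = 187970 Tg N; kt = 0.009427 × 137 = 1.292, e^(−kt) = 0.2749.
M(137) = 187970 + (130900 − 187970) × 0.2749 = 187970 − 15690 = 172280 Tg N.

172000 Tg N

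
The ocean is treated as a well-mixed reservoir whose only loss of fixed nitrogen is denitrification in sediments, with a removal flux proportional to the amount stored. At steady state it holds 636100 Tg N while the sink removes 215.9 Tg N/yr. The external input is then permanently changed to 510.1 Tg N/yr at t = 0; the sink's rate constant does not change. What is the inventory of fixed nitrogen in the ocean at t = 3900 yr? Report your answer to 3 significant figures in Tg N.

1.27×10^6 Tg N

The sink rate constant is k = F₀/M₀ = 215.9/636100 = 0.0003394 yr⁻¹.
Solving dM/dt = F₁ − kM with M(0) = M₀ gives M(t) = F₁/k + (M₀ − F₁/k)·e^(−kt).
F₁/k = 510.1/0.0003394 = 1.5029×10^6 Tg N; kt = 0.0003394 × 3900 = 1.324, e^(−kt) = 0.2661.
M(3900) = 1.5029×10^6 + (636100 − 1.5029×10^6) × 0.2661 = 1.5029×10^6 − 230700 = 1.2722×10^6 Tg N.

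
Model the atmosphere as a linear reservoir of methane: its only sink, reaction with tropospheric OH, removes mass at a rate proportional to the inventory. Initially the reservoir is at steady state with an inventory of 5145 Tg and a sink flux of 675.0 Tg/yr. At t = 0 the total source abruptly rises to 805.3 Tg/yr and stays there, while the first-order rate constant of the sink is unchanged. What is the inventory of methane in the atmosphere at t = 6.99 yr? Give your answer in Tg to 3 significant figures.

The sink rate constant is k = F₀/M₀ = 675.0/5145 = 0.1312 yr⁻¹.
Solving dM/dt = F₁ − kM with M(0) = M₀ gives M(t) = F₁/k + (M₀ − F₁/k)·e^(−kt).
F₁/k = 805.3/0.1312 = 6138.2 Tg; kt = 0.1312 × 6.99 = 0.9171, e^(−kt) = 0.3997.
M(6.99) = 6138.2 + (5145 − 6138.2) × 0.3997 = 6138.2 − 397.0 = 5741.2 Tg.

5740 Tg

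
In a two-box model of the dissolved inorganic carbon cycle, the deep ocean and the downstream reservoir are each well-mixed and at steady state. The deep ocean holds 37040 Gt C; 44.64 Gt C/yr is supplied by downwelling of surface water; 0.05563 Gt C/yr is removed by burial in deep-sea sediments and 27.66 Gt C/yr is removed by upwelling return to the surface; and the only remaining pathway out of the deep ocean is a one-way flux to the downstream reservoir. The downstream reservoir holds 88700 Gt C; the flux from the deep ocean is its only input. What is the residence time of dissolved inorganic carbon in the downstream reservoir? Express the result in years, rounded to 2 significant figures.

5200 yr

Balance the deep ocean: ΣF_in = 44.640 Gt C/yr.
Flux to the downstream reservoir = ΣF_in − (0.05563 + 27.66) = 16.924 Gt C/yr.
At steady state the output of the downstream reservoir equals its input, 16.924 Gt C/yr.
τ = M / F = 88700 / 16.924 = 5241 yr.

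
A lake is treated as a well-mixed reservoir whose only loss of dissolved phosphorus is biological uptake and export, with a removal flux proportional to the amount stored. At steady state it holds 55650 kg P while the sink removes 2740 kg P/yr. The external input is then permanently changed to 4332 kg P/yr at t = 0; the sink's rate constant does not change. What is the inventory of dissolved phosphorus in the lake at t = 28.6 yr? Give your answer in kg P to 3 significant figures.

80100 kg P

τ = M₀/F₀ = 55650/2740 = 20.31 yr; rate constant k = 1/τ.
New steady state M_∞ = F₁/k = F₁·τ = 4332 × 20.31 = 87984 kg P.
M(t) = M_∞ + (M₀ − M_∞)·e^(−t/τ); t/τ = 28.6/20.31 = 1.408, so e^(−t/τ) = 0.2446.
M(t) = 87984 − 32330 × 0.2446 = 80075 kg P.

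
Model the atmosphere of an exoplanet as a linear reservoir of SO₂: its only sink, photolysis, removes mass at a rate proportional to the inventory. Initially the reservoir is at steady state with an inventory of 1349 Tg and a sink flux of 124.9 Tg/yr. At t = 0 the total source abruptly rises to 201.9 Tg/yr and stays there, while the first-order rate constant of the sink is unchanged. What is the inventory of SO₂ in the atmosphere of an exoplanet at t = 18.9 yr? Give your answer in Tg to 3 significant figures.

2040 Tg

τ = M₀/F₀ = 1349/124.9 = 10.80 yr; rate constant k = 1/τ.
New steady state M_∞ = F₁/k = F₁·τ = 201.9 × 10.80 = 2180.6 Tg.
M(t) = M_∞ + (M₀ − M_∞)·e^(−t/τ); t/τ = 18.9/10.80 = 1.750, so e^(−t/τ) = 0.1738.
M(t) = 2180.6 − 831.6 × 0.1738 = 2036.1 Tg.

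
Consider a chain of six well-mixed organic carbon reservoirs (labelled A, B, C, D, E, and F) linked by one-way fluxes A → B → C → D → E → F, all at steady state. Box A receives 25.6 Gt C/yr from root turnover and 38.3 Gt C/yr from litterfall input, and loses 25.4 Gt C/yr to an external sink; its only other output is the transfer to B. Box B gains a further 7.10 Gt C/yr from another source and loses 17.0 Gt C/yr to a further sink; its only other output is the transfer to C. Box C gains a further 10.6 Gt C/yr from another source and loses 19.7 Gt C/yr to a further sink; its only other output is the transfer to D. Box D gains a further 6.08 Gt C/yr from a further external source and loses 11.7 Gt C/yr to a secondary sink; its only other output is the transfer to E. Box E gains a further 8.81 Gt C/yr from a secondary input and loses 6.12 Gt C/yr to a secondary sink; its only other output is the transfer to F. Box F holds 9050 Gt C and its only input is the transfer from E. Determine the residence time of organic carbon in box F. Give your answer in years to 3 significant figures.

Box A: F(A→B) = (25.6 + 38.3) − 25.4 = 38.500 Gt C/yr.
Box B: F(B→C) = (38.500 + 7.10) − 17.0 = 28.600 Gt C/yr.
Box C: F(C→D) = (28.600 + 10.6) − 19.7 = 19.500 Gt C/yr.
Box D: F(D→E) = (19.500 + 6.08) − 11.7 = 13.880 Gt C/yr.
Box E: F(E→F) = (13.880 + 8.81) − 6.12 = 16.570 Gt C/yr.
Box F throughput = its input = 16.570 Gt C/yr; τ = 9050 / 16.570 = 546.2 yr.

546 yr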